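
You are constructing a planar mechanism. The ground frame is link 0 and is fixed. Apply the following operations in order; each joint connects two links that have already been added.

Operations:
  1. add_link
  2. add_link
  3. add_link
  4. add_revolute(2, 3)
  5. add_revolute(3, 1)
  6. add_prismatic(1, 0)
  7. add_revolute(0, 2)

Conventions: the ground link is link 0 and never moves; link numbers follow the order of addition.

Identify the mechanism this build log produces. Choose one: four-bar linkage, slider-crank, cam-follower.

links: 4 (incl. ground); joints: 3 revolute, 1 prismatic, 0 higher (cam) pair, forming one closed loop
4 links, 3 revolutes + 1 prismatic in one loop → slider-crank

slider-crank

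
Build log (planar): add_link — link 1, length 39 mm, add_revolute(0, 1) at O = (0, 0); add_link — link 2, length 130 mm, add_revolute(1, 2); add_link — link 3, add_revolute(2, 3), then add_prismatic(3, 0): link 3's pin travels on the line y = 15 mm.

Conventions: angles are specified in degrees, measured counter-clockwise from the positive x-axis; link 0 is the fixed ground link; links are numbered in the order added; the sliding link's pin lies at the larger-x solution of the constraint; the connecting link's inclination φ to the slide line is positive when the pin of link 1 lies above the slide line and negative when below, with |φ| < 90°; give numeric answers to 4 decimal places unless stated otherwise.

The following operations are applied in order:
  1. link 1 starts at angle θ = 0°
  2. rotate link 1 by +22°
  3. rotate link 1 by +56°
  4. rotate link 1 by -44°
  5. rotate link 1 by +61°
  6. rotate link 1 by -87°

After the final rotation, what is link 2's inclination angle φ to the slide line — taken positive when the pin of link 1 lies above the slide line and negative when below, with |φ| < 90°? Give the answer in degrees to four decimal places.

geometry: r = 39 mm, L = 130 mm, e = 15 mm; θ starts at 0°
rotate link 1 by +22°: θ ← 0° +22° = 22°
rotate link 1 by +56°: θ ← 22° +56° = 78°
rotate link 1 by -44°: θ ← 78° -44° = 34°
rotate link 1 by +61°: θ ← 34° +61° = 95°
rotate link 1 by -87°: θ ← 95° -87° = 8°
h = r sin θ − e = 5.427751 − 15 = -9.572249
sin φ = h / L = -9.572249 / 130 = -0.07363269
φ = arcsin(-0.07363269) = -4.222664°

-4.2227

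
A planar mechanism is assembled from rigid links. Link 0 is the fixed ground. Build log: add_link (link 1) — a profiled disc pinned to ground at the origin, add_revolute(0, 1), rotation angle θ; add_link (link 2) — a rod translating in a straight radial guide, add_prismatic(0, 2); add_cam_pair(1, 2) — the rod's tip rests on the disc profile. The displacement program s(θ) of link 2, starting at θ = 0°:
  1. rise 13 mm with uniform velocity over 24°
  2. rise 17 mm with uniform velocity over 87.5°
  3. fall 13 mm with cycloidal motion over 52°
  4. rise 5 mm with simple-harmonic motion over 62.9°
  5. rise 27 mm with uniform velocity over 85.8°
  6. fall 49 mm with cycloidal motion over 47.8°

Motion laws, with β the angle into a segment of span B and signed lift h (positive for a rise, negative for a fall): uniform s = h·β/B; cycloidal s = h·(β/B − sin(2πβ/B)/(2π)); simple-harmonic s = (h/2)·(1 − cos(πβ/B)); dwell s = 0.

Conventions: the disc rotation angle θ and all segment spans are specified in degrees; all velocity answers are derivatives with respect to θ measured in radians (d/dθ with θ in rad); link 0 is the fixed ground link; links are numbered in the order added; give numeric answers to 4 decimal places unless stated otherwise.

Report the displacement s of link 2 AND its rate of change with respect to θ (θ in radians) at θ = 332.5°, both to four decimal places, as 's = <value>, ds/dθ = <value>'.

seg 1 [0°–24°] uniform, h=13: full span → s += 13 → s = 13.0000
seg 2 [24°–111.5°] uniform, h=17: full span → s += 17 → s = 30.0000
seg 3 [111.5°–163.5°] cycloidal, h=-13: full span → s += -13 → s = 17.0000
seg 4 [163.5°–226.4°] simple-harmonic, h=5: full span → s += 5 → s = 22.0000
seg 5 [226.4°–312.2°] uniform, h=27: full span → s += 27 → s = 49.0000
seg 6 [312.2°–360°] cycloidal, h=-49: θ=332.5° here. β=20.3, B=47.8. -49·(0.4247 − sin(2π·0.4247)/(2π)) = -17.2554 → s = 31.7446
velocity in seg [312.2°–360°] (cycloidal), θ in radians: β = 20.3° = 0.3543 rad, B = 47.8° = 0.8343 rad; ds/dθ = (h/B)(1 − cos(2πβ/B)) = ((-49)/0.8343)(1 − cos(2π·0.4247)) = -111.014017 mm/rad

s = 31.7446, ds/dθ = -111.0140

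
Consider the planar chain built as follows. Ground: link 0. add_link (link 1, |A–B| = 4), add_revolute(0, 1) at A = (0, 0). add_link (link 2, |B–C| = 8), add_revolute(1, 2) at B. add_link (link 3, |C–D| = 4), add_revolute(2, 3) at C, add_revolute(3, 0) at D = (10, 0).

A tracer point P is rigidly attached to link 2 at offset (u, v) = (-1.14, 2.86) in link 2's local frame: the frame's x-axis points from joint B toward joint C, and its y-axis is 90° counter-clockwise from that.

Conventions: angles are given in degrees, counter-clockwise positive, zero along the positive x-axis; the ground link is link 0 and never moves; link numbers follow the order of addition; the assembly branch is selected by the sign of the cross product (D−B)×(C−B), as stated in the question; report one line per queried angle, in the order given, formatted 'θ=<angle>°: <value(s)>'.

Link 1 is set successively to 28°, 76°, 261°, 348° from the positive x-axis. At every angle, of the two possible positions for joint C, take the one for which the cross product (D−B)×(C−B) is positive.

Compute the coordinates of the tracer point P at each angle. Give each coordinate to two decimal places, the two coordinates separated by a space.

A=(0,0), D=(10.00,0)
θ=28°: B = A + 4.00·(cos28°, sin28°) = (3.5318, 1.8779)
θ=28°: |BD| = 6.7353
θ=28°: circle(B,8.00) ∩ circle(D,4.00): a=6.9310, h=3.9952
θ=28°:   candidates: C₊=(11.3018,3.7822) cross=26.909; C₋=(9.0740,-3.8913) cross=-26.909
θ=28°:   branch + wants cross > 0 → take C=(11.3018,3.7822) (cross=26.909)
θ=28°: ex = (C−B)/|BC| = (0.9713,0.2380); ey = (-0.2380,0.9713)
θ=28°: P = B + -1.14·ex + 2.86·ey = (1.7438,4.3843)
θ=76°: B = A + 4.00·(cos76°, sin76°) = (0.9677, 3.8812)
θ=76°: |BD| = 9.8309
θ=76°: circle(B,8.00) ∩ circle(D,4.00): a=7.3567, h=3.1430
θ=76°:   candidates: C₊=(8.9677,3.8645) cross=30.899; C₋=(6.4860,-1.9109) cross=-30.899
θ=76°:   branch + wants cross > 0 → take C=(8.9677,3.8645) (cross=30.899)
θ=76°: ex = (C−B)/|BC| = (1.0000,-0.0021); ey = (0.0021,1.0000)
θ=76°: P = B + -1.14·ex + 2.86·ey = (-0.1663,6.7436)
θ=261°: B = A + 4.00·(cos261°, sin261°) = (-0.6257, -3.9508)
θ=261°: |BD| = 11.3364
θ=261°: circle(B,8.00) ∩ circle(D,4.00): a=7.7853, h=1.8410
θ=261°:   candidates: C₊=(6.0299,0.4880) cross=20.871; C₋=(7.3131,-2.9632) cross=-20.871
θ=261°:   branch + wants cross > 0 → take C=(6.0299,0.4880) (cross=20.871)
θ=261°: ex = (C−B)/|BC| = (0.8320,0.5548); ey = (-0.5548,0.8320)
θ=261°: P = B + -1.14·ex + 2.86·ey = (-3.1610,-2.2039)
θ=348°: B = A + 4.00·(cos348°, sin348°) = (3.9126, -0.8316)
θ=348°: |BD| = 6.1440
θ=348°: circle(B,8.00) ∩ circle(D,4.00): a=6.9783, h=3.9120
θ=348°:   candidates: C₊=(10.2971,3.9890) cross=24.035; C₋=(11.3562,-3.7631) cross=-24.035
θ=348°:   branch + wants cross > 0 → take C=(10.2971,3.9890) (cross=24.035)
θ=348°: ex = (C−B)/|BC| = (0.7981,0.6026); ey = (-0.6026,0.7981)
θ=348°: P = B + -1.14·ex + 2.86·ey = (1.2794,0.7639)

θ=28°: 1.74 4.38
θ=76°: -0.17 6.74
θ=261°: -3.16 -2.20
θ=348°: 1.28 0.76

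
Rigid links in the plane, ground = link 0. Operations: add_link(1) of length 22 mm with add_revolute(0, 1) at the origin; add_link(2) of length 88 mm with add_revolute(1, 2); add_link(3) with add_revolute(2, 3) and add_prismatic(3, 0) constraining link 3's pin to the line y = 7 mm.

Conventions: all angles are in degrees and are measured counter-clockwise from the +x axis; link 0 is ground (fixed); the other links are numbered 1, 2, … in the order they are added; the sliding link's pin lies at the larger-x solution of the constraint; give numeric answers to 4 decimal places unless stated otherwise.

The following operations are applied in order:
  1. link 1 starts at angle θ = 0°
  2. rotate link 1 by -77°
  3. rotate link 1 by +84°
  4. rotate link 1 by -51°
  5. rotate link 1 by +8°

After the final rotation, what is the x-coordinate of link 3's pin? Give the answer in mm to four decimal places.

geometry: r = 22 mm, L = 88 mm, e = 7 mm; θ starts at 0°
rotate link 1 by -77°: θ ← 0° -77° = -77°
rotate link 1 by +84°: θ ← -77° +84° = 7°
rotate link 1 by -51°: θ ← 7° -51° = -44°
rotate link 1 by +8°: θ ← -44° +8° = -36°
crank pin P = (r cos θ, r sin θ) = (17.798374, -12.931276)
h = r sin θ − e = -12.931276 − 7 = -19.931276
x = r cos θ + √(L² − h²) = 17.798374 + 85.713151 = 103.511525

103.5115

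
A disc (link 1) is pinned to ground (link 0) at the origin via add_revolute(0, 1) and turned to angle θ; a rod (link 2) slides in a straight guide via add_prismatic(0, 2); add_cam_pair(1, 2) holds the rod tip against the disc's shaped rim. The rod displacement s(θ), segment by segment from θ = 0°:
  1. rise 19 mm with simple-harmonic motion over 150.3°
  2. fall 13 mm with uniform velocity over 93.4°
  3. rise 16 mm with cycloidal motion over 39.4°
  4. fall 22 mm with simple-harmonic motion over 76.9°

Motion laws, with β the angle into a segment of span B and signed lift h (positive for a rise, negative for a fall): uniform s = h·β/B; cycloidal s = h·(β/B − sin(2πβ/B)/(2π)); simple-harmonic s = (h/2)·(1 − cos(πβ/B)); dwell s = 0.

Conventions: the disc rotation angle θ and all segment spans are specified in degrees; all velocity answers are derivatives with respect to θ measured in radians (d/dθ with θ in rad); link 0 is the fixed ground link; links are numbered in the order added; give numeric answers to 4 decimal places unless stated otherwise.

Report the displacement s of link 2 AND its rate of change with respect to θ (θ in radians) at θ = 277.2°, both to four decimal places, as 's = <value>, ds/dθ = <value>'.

segment 1 (0° to 150.3°, simple-harmonic, h = 19) is passed completely: s = 0.0000 + (19) = 19.0000
segment 2 (150.3° to 243.7°, uniform, h = -13) is passed completely: s = 19.0000 + (-13) = 6.0000
θ = 277.2° falls in segment 3 (243.7° to 283.1°, cycloidal, h = 16): β = 277.2 − 243.7 = 33.5°, B = 39.4°; Δs = 16·(0.8503 − sin(2π·0.8503)/(2π)) = 15.6618; s = 6.0000 + 15.6618 = 21.6618
velocity in seg [243.7°–283.1°] (cycloidal), θ in radians: β = 33.5° = 0.5847 rad, B = 39.4° = 0.6877 rad; ds/dθ = (h/B)(1 − cos(2πβ/B)) = (16/0.6877)(1 − cos(2π·0.8503)) = 9.561132 mm/rad

s = 21.6618, ds/dθ = 9.5611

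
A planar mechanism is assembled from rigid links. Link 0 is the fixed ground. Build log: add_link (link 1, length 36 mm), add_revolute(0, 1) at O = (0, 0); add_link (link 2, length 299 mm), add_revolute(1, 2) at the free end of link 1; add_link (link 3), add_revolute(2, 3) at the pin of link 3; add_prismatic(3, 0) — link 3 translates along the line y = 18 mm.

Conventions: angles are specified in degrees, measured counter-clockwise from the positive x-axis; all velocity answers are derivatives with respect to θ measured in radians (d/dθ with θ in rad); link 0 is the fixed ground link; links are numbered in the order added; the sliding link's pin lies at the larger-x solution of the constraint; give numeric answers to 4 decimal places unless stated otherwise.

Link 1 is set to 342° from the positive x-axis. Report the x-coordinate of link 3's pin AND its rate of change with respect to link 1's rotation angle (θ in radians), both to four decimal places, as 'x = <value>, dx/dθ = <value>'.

geometry: r = 36 mm, L = 299 mm, e = 18 mm
crank pin P = (r cos θ, r sin θ) = (34.238035, -11.124612)
h = r sin θ − e = -11.124612 − 18 = -29.124612
x = r cos θ + √(L² − h²) = 34.238035 + 297.578153 = 331.816187
dx/dθ = −r sin θ − h·r cos θ/√(L² − h²) (θ in radians; h = -29.124612) = 14.475562

x = 331.8162, dx/dθ = 14.4756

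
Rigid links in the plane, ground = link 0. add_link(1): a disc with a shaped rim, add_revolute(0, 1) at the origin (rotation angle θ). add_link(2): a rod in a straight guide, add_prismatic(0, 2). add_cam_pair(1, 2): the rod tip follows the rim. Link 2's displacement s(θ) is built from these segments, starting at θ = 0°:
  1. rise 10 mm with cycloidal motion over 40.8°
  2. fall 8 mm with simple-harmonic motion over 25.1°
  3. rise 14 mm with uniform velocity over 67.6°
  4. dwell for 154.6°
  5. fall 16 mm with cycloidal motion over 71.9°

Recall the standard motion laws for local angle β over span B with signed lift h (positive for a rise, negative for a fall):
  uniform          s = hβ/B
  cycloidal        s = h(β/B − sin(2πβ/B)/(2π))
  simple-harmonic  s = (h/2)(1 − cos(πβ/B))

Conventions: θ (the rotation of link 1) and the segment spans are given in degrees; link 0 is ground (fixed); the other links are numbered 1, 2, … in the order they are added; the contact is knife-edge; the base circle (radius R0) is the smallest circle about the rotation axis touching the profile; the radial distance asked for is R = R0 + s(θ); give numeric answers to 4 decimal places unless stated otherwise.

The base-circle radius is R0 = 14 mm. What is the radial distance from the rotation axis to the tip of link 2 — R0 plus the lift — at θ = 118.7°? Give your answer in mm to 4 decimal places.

segment 1 (0° to 40.8°, cycloidal, h = 10) is passed completely: s = 0.0000 + (10) = 10.0000
segment 2 (40.8° to 65.9°, simple-harmonic, h = -8) is passed completely: s = 10.0000 + (-8) = 2.0000
θ = 118.7° falls in segment 3 (65.9° to 133.5°, uniform, h = 14): β = 118.7 − 65.9 = 52.8°, B = 67.6°; Δs = 14·52.8/67.6 = 10.9349; s = 2.0000 + 10.9349 = 12.9349
R = R0 + s = 14 + 12.9349 = 26.9349

26.9349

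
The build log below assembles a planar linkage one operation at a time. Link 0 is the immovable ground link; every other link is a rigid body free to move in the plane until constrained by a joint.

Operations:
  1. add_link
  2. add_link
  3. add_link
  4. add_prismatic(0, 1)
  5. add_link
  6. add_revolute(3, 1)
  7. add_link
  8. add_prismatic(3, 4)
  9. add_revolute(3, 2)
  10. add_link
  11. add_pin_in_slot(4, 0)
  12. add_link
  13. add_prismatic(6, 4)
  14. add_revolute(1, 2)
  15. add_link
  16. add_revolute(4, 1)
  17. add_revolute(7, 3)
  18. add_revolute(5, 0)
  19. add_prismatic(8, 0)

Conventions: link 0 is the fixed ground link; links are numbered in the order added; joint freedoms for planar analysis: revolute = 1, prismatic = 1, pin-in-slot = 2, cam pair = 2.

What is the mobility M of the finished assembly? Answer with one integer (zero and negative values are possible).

link 0 = ground. State L|J1|J2 = 1|0|0
+link1  2|0|0
+link2  3|0|0
+link3  4|0|0
P(0,1) f=1→J1  4|1|0
+link4  5|1|0
R(3,1) f=1→J1  5|2|0
+link5  6|2|0
P(3,4) f=1→J1  6|3|0
R(3,2) f=1→J1  6|4|0
+link6  7|4|0
PS(4,0) f=2→J2  7|4|1
+link7  8|4|1
P(6,4) f=1→J1  8|5|1
R(1,2) f=1→J1  8|6|1
+link8  9|6|1
R(4,1) f=1→J1  9|7|1
R(7,3) f=1→J1  9|8|1
R(5,0) f=1→J1  9|9|1
P(8,0) f=1→J1  9|10|1
M = 3(9−1)−2·10−1 = 24−20−1 = 3

M = 3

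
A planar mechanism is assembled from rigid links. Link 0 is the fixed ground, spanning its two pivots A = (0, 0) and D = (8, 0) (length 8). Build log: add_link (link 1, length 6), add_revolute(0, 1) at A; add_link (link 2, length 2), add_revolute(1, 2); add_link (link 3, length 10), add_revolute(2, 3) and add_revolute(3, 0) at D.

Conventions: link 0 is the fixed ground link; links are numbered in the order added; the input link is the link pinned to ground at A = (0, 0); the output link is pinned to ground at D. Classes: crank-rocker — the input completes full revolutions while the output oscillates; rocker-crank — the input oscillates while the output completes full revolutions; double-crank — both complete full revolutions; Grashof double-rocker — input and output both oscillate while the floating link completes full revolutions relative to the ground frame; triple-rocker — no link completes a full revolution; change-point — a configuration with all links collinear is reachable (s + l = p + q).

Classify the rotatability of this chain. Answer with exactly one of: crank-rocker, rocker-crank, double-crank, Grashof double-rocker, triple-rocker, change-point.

lengths: ground=8, input=6, coupler=2, output=10
sorted: s=2 (shortest), l=10 (longest), p+q=14
s + l = 12 vs p + q = 14
s + l < p + q (Grashof) with shortest = coupler link → Grashof double-rocker

Grashof double-rocker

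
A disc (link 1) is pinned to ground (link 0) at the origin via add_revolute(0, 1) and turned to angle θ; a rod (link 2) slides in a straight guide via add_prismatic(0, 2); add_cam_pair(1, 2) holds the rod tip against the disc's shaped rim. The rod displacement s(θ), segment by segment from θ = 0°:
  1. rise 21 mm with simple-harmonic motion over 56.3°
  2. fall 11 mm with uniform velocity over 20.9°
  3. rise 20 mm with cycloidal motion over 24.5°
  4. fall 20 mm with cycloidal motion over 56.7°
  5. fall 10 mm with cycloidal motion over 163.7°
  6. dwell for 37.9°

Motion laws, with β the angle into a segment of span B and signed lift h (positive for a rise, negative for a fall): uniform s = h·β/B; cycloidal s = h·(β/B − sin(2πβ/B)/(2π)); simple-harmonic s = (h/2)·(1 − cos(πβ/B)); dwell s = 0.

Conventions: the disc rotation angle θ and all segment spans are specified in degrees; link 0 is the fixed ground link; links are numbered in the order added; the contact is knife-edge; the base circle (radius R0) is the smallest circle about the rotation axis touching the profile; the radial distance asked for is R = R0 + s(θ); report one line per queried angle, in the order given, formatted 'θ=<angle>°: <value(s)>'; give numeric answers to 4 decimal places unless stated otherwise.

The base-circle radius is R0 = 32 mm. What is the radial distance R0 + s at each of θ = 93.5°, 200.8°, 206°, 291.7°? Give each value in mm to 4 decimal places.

segment 1 (0° to 56.3°, simple-harmonic, h = 21) is passed completely: s = 0.0000 + (21) = 21.0000
segment 2 (56.3° to 77.2°, uniform, h = -11) is passed completely: s = 21.0000 + (-11) = 10.0000
θ = 93.5° falls in segment 3 (77.2° to 101.7°, cycloidal, h = 20): β = 93.5 − 77.2 = 16.3°, B = 24.5°; Δs = 20·(0.6653 − sin(2π·0.6653)/(2π)) = 16.0491; s = 10.0000 + 16.0491 = 26.0491
segment 3 (77.2° to 101.7°, cycloidal, h = 20) is passed completely: s = 10.0000 + (20) = 30.0000
segment 4 (101.7° to 158.4°, cycloidal, h = -20) is passed completely: s = 30.0000 + (-20) = 10.0000
θ = 200.8° falls in segment 5 (158.4° to 322.1°, cycloidal, h = -10): β = 200.8 − 158.4 = 42.4°, B = 163.7°; Δs = -10·(0.2590 − sin(2π·0.2590)/(2π)) = -1.0011; s = 10.0000 − 1.0011 = 8.9989
θ = 206° falls in segment 5 (158.4° to 322.1°, cycloidal, h = -10): β = 206 − 158.4 = 47.6°, B = 163.7°; Δs = -10·(0.2908 − sin(2π·0.2908)/(2π)) = -1.3682; s = 10.0000 − 1.3682 = 8.6318
θ = 291.7° falls in segment 5 (158.4° to 322.1°, cycloidal, h = -10): β = 291.7 − 158.4 = 133.3°, B = 163.7°; Δs = -10·(0.8143 − sin(2π·0.8143)/(2π)) = -9.6064; s = 10.0000 − 9.6064 = 0.3936
θ=93.5°: R = R0 + s = 32 + 26.0491 = 58.0491
θ=200.8°: R = R0 + s = 32 + 8.9989 = 40.9989
θ=206°: R = R0 + s = 32 + 8.6318 = 40.6318
θ=291.7°: R = R0 + s = 32 + 0.3936 = 32.3936

θ=93.5°: 58.0491
θ=200.8°: 40.9989
θ=206°: 40.6318
θ=291.7°: 32.3936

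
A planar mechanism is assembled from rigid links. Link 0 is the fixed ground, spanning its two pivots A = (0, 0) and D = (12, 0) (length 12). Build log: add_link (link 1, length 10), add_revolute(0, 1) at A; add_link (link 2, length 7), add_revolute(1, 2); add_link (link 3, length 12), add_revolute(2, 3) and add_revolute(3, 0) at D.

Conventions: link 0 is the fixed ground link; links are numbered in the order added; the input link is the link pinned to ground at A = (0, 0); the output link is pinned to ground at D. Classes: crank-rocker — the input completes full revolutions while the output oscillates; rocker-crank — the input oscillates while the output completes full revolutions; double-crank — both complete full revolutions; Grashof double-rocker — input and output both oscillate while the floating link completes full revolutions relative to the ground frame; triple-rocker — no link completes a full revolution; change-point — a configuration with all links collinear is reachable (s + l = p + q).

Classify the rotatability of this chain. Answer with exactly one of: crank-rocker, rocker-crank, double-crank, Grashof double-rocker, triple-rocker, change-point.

lengths: ground=12, input=10, coupler=7, output=12
sorted: s=7 (shortest), l=12 (longest), p+q=22
s + l = 19 vs p + q = 22
s + l < p + q (Grashof) with shortest = coupler link → Grashof double-rocker

Grashof double-rocker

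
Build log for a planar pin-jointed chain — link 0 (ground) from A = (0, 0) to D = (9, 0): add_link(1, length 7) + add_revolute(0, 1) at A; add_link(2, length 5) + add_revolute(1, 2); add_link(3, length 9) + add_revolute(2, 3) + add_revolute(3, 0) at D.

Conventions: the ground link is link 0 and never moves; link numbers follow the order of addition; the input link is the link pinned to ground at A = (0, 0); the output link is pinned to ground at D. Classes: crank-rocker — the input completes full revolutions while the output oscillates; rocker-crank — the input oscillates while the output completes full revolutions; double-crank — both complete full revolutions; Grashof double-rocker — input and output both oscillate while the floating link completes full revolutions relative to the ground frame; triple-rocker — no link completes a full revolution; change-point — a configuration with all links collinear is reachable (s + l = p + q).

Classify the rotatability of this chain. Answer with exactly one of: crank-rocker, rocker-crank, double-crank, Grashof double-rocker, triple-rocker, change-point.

lengths: ground=9, input=7, coupler=5, output=9
sorted: s=5 (shortest), l=9 (longest), p+q=16
s + l = 14 vs p + q = 16
s + l < p + q (Grashof) with shortest = coupler link → Grashof double-rocker

Grashof double-rocker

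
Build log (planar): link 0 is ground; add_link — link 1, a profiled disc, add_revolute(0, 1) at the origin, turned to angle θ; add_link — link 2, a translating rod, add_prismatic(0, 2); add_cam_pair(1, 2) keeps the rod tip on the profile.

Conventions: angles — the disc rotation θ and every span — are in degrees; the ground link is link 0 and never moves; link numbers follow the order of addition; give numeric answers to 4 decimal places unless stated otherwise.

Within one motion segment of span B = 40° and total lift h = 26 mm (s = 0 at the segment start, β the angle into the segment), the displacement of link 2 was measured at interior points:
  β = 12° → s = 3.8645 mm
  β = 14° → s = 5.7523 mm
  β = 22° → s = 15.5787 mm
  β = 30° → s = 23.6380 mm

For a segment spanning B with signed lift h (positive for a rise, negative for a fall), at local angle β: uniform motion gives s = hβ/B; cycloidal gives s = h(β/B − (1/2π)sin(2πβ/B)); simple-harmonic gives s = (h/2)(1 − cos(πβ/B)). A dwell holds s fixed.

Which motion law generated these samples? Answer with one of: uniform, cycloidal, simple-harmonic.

candidates at β/B = r: uniform s = h·r (linear in β); cycloidal s = h·(r − sin(2πr)/(2π)); simple-harmonic s = (h/2)(1 − cos(πr))
β=12°: printed 3.8645 | uniform 7.8000, cycloidal 3.8645, simple-harmonic 5.3588
β=14°: printed 5.7523 | uniform 9.1000, cycloidal 5.7523, simple-harmonic 7.0981
β=22°: printed 15.5787 | uniform 14.3000, cycloidal 15.5787, simple-harmonic 15.0336
β=30°: printed 23.6380 | uniform 19.5000, cycloidal 23.6380, simple-harmonic 22.1924
only one law matches every sample → cycloidal

cycloidal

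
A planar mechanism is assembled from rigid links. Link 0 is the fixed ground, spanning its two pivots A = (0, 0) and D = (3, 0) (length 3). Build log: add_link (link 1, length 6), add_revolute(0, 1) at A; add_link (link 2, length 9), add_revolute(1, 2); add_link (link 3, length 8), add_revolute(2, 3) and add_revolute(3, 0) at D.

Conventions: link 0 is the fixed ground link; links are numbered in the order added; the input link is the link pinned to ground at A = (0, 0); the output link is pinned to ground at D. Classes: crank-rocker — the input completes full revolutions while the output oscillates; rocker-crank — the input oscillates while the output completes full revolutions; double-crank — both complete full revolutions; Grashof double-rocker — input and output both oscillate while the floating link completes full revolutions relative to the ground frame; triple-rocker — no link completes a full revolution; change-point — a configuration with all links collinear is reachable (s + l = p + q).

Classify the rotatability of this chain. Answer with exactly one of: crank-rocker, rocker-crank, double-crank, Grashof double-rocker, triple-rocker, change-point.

lengths: ground=3, input=6, coupler=9, output=8
sorted: s=3 (shortest), l=9 (longest), p+q=14
s + l = 12 vs p + q = 14
s + l < p + q (Grashof) with shortest = ground link → double-crank

double-crank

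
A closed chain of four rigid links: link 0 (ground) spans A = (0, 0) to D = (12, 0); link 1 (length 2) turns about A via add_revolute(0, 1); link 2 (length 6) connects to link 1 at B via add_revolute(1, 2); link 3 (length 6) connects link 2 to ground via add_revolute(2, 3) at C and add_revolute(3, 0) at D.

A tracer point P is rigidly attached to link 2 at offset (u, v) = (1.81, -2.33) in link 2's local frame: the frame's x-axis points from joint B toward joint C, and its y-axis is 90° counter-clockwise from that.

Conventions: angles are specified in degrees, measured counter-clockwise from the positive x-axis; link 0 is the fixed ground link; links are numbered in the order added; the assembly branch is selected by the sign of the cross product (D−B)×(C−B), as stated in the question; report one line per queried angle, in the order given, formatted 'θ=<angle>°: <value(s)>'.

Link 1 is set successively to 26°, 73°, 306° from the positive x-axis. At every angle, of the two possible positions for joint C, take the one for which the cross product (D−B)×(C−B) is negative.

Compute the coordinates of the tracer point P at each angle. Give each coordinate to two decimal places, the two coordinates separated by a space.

A=(0,0), D=(12.00,0)
θ=26°: B = A + 2.00·(cos26°, sin26°) = (1.7976, 0.8767)
θ=26°: |BD| = 10.2400
θ=26°: circle(B,6.00) ∩ circle(D,6.00): a=5.1200, h=3.1282
θ=26°:   candidates: C₊=(7.1666,3.5551) cross=32.033; C₋=(6.6310,-2.6783) cross=-32.033
θ=26°:   branch - wants cross < 0 → take C=(6.6310,-2.6783) (cross=-32.033)
θ=26°: ex = (C−B)/|BC| = (0.8056,-0.5925); ey = (0.5925,0.8056)
θ=26°: P = B + 1.81·ex + -2.33·ey = (1.8751,-2.0727)
θ=73°: B = A + 2.00·(cos73°, sin73°) = (0.5847, 1.9126)
θ=73°: |BD| = 11.5744
θ=73°: circle(B,6.00) ∩ circle(D,6.00): a=5.7872, h=1.5838
θ=73°:   candidates: C₊=(6.5541,2.5183) cross=18.332; C₋=(6.0307,-0.6057) cross=-18.332
θ=73°:   branch - wants cross < 0 → take C=(6.0307,-0.6057) (cross=-18.332)
θ=73°: ex = (C−B)/|BC| = (0.9077,-0.4197); ey = (0.4197,0.9077)
θ=73°: P = B + 1.81·ex + -2.33·ey = (1.2496,-0.9619)
θ=306°: B = A + 2.00·(cos306°, sin306°) = (1.1756, -1.6180)
θ=306°: |BD| = 10.9447
θ=306°: circle(B,6.00) ∩ circle(D,6.00): a=5.4723, h=2.4604
θ=306°:   candidates: C₊=(6.2241,1.6243) cross=26.928; C₋=(6.9515,-3.2424) cross=-26.928
θ=306°:   branch - wants cross < 0 → take C=(6.9515,-3.2424) (cross=-26.928)
θ=306°: ex = (C−B)/|BC| = (0.9627,-0.2707); ey = (0.2707,0.9627)
θ=306°: P = B + 1.81·ex + -2.33·ey = (2.2872,-4.3510)

θ=26°: 1.88 -2.07
θ=73°: 1.25 -0.96
θ=306°: 2.29 -4.35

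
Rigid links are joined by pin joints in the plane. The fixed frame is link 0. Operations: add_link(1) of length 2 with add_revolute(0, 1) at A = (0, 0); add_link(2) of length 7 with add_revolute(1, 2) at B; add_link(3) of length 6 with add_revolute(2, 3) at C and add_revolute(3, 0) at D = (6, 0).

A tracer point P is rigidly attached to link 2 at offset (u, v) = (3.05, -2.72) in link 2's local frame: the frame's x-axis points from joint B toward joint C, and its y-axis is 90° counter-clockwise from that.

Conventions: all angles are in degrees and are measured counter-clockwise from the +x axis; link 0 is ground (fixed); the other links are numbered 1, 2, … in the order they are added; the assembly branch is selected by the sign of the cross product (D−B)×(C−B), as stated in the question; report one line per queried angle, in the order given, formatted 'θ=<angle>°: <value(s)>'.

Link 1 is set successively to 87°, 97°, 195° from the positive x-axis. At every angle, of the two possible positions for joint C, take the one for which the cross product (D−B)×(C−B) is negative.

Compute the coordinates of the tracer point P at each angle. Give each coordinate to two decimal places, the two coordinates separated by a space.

A=(0,0), D=(6.00,0)
θ=87°: B = A + 2.00·(cos87°, sin87°) = (0.1047, 1.9973)
θ=87°: |BD| = 6.2245
θ=87°: circle(B,7.00) ∩ circle(D,6.00): a=4.1565, h=5.6324
θ=87°:   candidates: C₊=(5.8487,5.9981) cross=35.058; C₋=(2.2341,-4.6710) cross=-35.058
θ=87°:   branch - wants cross < 0 → take C=(2.2341,-4.6710) (cross=-35.058)
θ=87°: ex = (C−B)/|BC| = (0.3042,-0.9526); ey = (0.9526,0.3042)
θ=87°: P = B + 3.05·ex + -2.72·ey = (-1.5586,-1.7356)
θ=97°: B = A + 2.00·(cos97°, sin97°) = (-0.2437, 1.9851)
θ=97°: |BD| = 6.5517
θ=97°: circle(B,7.00) ∩ circle(D,6.00): a=4.2680, h=5.5484
θ=97°:   candidates: C₊=(5.5047,5.9795) cross=36.351; C₋=(2.1425,-4.5956) cross=-36.351
θ=97°:   branch - wants cross < 0 → take C=(2.1425,-4.5956) (cross=-36.351)
θ=97°: ex = (C−B)/|BC| = (0.3409,-0.9401); ey = (0.9401,0.3409)
θ=97°: P = B + 3.05·ex + -2.72·ey = (-1.7611,-1.8094)
θ=195°: B = A + 2.00·(cos195°, sin195°) = (-1.9319, -0.5176)
θ=195°: |BD| = 7.9487
θ=195°: circle(B,7.00) ∩ circle(D,6.00): a=4.7921, h=5.1025
θ=195°:   candidates: C₊=(2.5178,4.8861) cross=40.559; C₋=(3.1824,-5.2973) cross=-40.559
θ=195°:   branch - wants cross < 0 → take C=(3.1824,-5.2973) (cross=-40.559)
θ=195°: ex = (C−B)/|BC| = (0.7306,-0.6828); ey = (0.6828,0.7306)
θ=195°: P = B + 3.05·ex + -2.72·ey = (-1.5607,-4.5874)

θ=87°: -1.56 -1.74
θ=97°: -1.76 -1.81
θ=195°: -1.56 -4.59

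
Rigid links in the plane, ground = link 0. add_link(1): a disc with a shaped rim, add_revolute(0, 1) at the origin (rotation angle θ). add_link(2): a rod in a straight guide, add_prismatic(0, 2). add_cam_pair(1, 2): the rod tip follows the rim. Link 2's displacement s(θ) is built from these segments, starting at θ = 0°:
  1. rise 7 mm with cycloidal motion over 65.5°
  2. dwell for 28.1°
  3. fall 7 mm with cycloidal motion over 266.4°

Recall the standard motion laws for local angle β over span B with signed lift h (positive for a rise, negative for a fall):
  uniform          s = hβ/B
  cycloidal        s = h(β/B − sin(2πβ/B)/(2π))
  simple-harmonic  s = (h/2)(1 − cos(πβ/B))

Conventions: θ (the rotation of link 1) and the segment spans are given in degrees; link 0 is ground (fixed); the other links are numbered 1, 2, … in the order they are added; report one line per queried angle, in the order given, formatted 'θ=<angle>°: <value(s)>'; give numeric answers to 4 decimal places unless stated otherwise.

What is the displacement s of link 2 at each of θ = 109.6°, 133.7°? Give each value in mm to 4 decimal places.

segment 1 (0° to 65.5°, cycloidal, h = 7) is passed completely: s = 0.0000 + (7) = 7.0000
segment 2 (65.5° to 93.6°, dwell): s unchanged at 7.0000
θ = 109.6° falls in segment 3 (93.6° to 360°, cycloidal, h = -7): β = 109.6 − 93.6 = 16°, B = 266.4°; Δs = -7·(0.0601 − sin(2π·0.0601)/(2π)) = -0.0099; s = 7.0000 − 0.0099 = 6.9901
θ = 133.7° falls in segment 3 (93.6° to 360°, cycloidal, h = -7): β = 133.7 − 93.6 = 40.1°, B = 266.4°; Δs = -7·(0.1505 − sin(2π·0.1505)/(2π)) = -0.1502; s = 7.0000 − 0.1502 = 6.8498

θ=109.6°: 6.9901
θ=133.7°: 6.8498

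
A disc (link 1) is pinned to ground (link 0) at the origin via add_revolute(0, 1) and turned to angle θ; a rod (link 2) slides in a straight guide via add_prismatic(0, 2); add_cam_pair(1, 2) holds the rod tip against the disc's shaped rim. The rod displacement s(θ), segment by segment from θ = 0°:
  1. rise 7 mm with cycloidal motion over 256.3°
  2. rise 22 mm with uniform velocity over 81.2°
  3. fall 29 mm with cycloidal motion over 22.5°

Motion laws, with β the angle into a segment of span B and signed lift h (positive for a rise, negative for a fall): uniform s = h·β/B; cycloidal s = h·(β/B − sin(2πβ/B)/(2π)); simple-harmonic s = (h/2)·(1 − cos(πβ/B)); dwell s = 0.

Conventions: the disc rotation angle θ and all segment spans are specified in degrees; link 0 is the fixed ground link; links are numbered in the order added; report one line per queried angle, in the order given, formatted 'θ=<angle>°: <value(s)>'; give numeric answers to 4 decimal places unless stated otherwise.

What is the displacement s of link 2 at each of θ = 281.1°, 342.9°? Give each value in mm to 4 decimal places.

segment 1 (0° to 256.3°, cycloidal, h = 7) is passed completely: s = 0.0000 + (7) = 7.0000
θ = 281.1° falls in segment 2 (256.3° to 337.5°, uniform, h = 22): β = 281.1 − 256.3 = 24.8°, B = 81.2°; Δs = 22·24.8/81.2 = 6.7192; s = 7.0000 + 6.7192 = 13.7192
segment 2 (256.3° to 337.5°, uniform, h = 22) is passed completely: s = 7.0000 + (22) = 29.0000
θ = 342.9° falls in segment 3 (337.5° to 360°, cycloidal, h = -29): β = 342.9 − 337.5 = 5.4°, B = 22.5°; Δs = -29·(0.2400 − sin(2π·0.2400)/(2π)) = -2.3536; s = 29.0000 − 2.3536 = 26.6464

θ=281.1°: 13.7192
θ=342.9°: 26.6464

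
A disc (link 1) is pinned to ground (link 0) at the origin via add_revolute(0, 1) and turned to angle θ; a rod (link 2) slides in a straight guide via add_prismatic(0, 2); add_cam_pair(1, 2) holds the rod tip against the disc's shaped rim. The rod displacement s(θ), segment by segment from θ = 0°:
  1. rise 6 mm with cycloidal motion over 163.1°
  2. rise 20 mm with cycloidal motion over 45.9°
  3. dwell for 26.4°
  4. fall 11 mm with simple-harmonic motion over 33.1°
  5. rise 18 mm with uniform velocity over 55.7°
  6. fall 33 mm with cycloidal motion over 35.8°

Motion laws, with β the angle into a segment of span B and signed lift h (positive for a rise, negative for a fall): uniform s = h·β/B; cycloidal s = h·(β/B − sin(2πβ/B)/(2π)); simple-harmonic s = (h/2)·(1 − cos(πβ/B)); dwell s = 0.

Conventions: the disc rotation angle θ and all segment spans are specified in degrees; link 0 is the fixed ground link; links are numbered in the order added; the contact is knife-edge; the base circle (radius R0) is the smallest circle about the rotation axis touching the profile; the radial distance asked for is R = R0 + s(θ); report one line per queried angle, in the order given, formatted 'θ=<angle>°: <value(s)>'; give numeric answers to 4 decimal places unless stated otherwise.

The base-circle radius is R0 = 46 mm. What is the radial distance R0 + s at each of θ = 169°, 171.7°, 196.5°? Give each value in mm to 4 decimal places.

segment 1 (0° to 163.1°, cycloidal, h = 6) is passed completely: s = 0.0000 + (6) = 6.0000
θ = 169° falls in segment 2 (163.1° to 209°, cycloidal, h = 20): β = 169 − 163.1 = 5.9°, B = 45.9°; Δs = 20·(0.1285 − sin(2π·0.1285)/(2π)) = 0.2705; s = 6.0000 + 0.2705 = 6.2705
θ = 171.7° falls in segment 2 (163.1° to 209°, cycloidal, h = 20): β = 171.7 − 163.1 = 8.6°, B = 45.9°; Δs = 20·(0.1874 − sin(2π·0.1874)/(2π)) = 0.8075; s = 6.0000 + 0.8075 = 6.8075
θ = 196.5° falls in segment 2 (163.1° to 209°, cycloidal, h = 20): β = 196.5 − 163.1 = 33.4°, B = 45.9°; Δs = 20·(0.7277 − sin(2π·0.7277)/(2π)) = 17.7052; s = 6.0000 + 17.7052 = 23.7052
θ=169°: R = R0 + s = 46 + 6.2705 = 52.2705
θ=171.7°: R = R0 + s = 46 + 6.8075 = 52.8075
θ=196.5°: R = R0 + s = 46 + 23.7052 = 69.7052

θ=169°: 52.2705
θ=171.7°: 52.8075
θ=196.5°: 69.7052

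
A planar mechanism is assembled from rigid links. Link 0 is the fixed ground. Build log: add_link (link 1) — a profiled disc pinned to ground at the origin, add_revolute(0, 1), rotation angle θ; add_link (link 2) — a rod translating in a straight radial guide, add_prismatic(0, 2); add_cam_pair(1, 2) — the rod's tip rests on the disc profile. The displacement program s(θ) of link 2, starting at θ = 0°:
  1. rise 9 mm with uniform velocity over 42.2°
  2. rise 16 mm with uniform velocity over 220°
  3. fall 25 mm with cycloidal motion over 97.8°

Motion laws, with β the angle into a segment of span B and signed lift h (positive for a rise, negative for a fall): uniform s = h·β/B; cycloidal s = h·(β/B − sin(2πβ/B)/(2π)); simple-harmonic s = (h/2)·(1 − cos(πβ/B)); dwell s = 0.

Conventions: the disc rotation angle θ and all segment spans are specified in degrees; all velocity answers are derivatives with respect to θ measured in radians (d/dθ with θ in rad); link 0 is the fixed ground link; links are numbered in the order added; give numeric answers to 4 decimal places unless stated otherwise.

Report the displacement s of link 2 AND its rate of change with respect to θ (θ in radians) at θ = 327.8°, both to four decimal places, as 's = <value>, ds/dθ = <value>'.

seg 1 [0°–42.2°] uniform, h=9: full span → s += 9 → s = 9.0000
seg 2 [42.2°–262.2°] uniform, h=16: full span → s += 16 → s = 25.0000
seg 3 [262.2°–360°] cycloidal, h=-25: θ=327.8° here. β=65.6, B=97.8. -25·(0.6708 − sin(2π·0.6708)/(2π)) = -20.2647 → s = 4.7353
velocity in seg [262.2°–360°] (cycloidal), θ in radians: β = 65.6° = 1.1449 rad, B = 97.8° = 1.7069 rad; ds/dθ = (h/B)(1 − cos(2πβ/B)) = ((-25)/1.7069)(1 − cos(2π·0.6708)) = -21.640905 mm/rad

s = 4.7353, ds/dθ = -21.6409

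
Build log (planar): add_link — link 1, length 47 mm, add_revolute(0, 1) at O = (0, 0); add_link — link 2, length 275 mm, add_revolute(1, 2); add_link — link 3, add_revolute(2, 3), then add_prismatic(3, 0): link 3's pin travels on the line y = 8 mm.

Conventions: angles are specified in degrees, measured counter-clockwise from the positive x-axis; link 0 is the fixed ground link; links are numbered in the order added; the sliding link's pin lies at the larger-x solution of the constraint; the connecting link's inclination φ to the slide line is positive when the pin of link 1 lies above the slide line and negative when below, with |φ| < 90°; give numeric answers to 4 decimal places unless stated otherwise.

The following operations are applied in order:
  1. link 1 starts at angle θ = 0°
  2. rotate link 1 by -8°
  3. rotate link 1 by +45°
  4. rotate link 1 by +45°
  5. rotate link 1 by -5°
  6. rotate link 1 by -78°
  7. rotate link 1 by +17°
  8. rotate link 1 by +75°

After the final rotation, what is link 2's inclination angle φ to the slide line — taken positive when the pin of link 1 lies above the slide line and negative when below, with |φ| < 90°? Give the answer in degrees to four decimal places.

geometry: r = 47 mm, L = 275 mm, e = 8 mm; θ starts at 0°
rotate link 1 by -8°: θ ← 0° -8° = -8°
rotate link 1 by +45°: θ ← -8° +45° = 37°
rotate link 1 by +45°: θ ← 37° +45° = 82°
rotate link 1 by -5°: θ ← 82° -5° = 77°
rotate link 1 by -78°: θ ← 77° -78° = -1°
rotate link 1 by +17°: θ ← -1° +17° = 16°
rotate link 1 by +75°: θ ← 16° +75° = 91°
h = r sin θ − e = 46.992842 − 8 = 38.992842
sin φ = h / L = 38.992842 / 275 = 0.14179215
φ = arcsin(0.14179215) = 8.151564°

8.1516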